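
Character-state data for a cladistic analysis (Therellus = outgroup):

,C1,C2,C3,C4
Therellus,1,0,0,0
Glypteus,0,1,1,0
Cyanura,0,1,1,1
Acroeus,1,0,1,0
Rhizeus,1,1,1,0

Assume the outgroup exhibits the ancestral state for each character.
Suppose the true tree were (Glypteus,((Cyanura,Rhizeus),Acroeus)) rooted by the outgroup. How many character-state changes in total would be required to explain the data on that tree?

Map each character onto (Glypteus,((Cyanura,Rhizeus),Acroeus)) (rooted by Therellus) and count the minimum state changes it requires (Fitch parsimony):
C1: 2; C2: 2; C3: 1; C4: 1.
Total tree length = 6.

6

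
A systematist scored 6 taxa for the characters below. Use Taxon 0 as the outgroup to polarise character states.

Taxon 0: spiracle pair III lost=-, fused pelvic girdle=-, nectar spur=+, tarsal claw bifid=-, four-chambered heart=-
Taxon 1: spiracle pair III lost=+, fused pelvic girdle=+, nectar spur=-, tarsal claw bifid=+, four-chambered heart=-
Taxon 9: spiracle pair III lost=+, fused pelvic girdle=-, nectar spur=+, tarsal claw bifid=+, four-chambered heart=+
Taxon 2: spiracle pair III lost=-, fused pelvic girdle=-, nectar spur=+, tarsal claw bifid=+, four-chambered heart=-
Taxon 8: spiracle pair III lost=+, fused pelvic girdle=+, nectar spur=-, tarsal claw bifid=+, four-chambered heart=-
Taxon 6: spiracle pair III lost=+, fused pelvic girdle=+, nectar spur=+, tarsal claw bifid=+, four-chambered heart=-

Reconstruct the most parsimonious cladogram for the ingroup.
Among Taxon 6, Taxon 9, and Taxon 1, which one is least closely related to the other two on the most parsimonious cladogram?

Taxon 9

Character polarity is set by the outgroup: the derived state is whichever differs from the outgroup's state, so for nectar spur the derived state is '-', and for the remaining characters it is '+'.
Only Taxon 1, Taxon 6, Taxon 8, and Taxon 9 show the derived state '+' for spiracle pair III lost, supporting them as a clade.
fused pelvic girdle (derived state '+') is shared by Taxon 1, Taxon 6, and Taxon 8 — a synapomorphy uniting that clade.
Only Taxon 1 and Taxon 8 show the derived state '-' for nectar spur, supporting them as a clade.
tarsal claw bifid (derived state '+') is shared by all ingroup taxa — unites the whole ingroup.
four-chambered heart: derived state '+' in Taxon 9 only — an autapomorphy, so it tells us nothing about relationships among taxa.
Most parsimonious ingroup topology: ((((Taxon 1,Taxon 8),Taxon 6),Taxon 9),Taxon 2).
Taxon 1 and Taxon 6 share a more recent common ancestor with each other than either does with Taxon 9, so Taxon 9 is the least closely related of the three.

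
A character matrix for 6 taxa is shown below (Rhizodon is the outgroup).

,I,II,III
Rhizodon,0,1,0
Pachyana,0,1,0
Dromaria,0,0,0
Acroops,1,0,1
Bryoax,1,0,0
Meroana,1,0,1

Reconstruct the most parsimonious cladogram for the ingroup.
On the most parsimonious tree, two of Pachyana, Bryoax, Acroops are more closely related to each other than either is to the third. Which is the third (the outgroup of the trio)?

Pachyana

Character polarity is set by the outgroup: the derived state is whichever differs from the outgroup's state, so for II the derived state is '0', and for the remaining characters it is '1'.
Only Acroops, Bryoax, and Meroana show the derived state '1' for I, supporting them as a clade.
II: derived state '0' in Acroops, Bryoax, Dromaria, and Meroana only — synapomorphy for {Acroops, Bryoax, Dromaria, Meroana}.
III: derived state '1' in Acroops and Meroana only — synapomorphy for {Acroops, Meroana}.
Most parsimonious ingroup topology: (Pachyana,(Dromaria,((Acroops,Meroana),Bryoax))).
Bryoax and Acroops share a more recent common ancestor with each other than either does with Pachyana, so Pachyana is the least closely related of the three.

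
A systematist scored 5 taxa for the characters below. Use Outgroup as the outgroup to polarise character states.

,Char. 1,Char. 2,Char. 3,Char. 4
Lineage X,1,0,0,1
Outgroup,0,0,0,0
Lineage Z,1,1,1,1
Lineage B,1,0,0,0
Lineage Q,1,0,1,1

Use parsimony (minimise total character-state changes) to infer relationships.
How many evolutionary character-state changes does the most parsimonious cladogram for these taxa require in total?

The outgroup has state '0' for every character, so '1' is the derived state throughout.
Char. 1 (derived state '1') is shared by all ingroup taxa — unites the whole ingroup.
Char. 2 (derived state '1') is unique to Lineage Z (autapomorphy; uninformative for grouping).
Only Lineage Q and Lineage Z show the derived state '1' for Char. 3, supporting them as a clade.
Char. 4: derived state '1' in Lineage Q, Lineage X, and Lineage Z only — synapomorphy for {Lineage Q, Lineage X, Lineage Z}.
Most parsimonious ingroup topology: (((Lineage Q,Lineage Z),Lineage X),Lineage B).
Changes per character on this tree: Char. 1: 1; Char. 2: 1; Char. 3: 1; Char. 4: 1.
Total = 4.

4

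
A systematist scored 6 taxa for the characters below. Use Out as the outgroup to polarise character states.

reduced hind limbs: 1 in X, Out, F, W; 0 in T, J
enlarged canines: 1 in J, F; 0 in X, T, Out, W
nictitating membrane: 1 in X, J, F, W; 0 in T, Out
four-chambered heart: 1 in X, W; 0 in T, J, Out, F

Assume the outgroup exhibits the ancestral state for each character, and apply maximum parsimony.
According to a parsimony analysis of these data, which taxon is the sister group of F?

Character polarity is set by the outgroup: the derived state is whichever differs from the outgroup's state, so for reduced hind limbs the derived state is '0', and for the remaining characters it is '1'.
reduced hind limbs (state '0') occurs in J and T but conflicts with the nesting implied by the other characters — most parsimoniously interpreted as homoplasy.
Only F and J show the derived state '1' for enlarged canines, supporting them as a clade.
nictitating membrane (derived state '1') is shared by F, J, W, and X — a synapomorphy uniting that clade.
four-chambered heart (derived state '1') is shared by W and X — a synapomorphy uniting that clade.
Most parsimonious ingroup topology: (((X,W),(J,F)),T).
F and J form a cherry on this tree, so they are sister taxa.

J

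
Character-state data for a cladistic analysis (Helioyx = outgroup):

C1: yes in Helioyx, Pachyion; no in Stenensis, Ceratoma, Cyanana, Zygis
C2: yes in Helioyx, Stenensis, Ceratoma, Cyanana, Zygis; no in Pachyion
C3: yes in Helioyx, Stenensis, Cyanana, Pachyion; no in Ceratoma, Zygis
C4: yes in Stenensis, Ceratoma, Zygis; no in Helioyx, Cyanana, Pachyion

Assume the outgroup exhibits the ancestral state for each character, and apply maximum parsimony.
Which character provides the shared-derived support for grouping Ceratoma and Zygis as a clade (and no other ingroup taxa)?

C3

Character polarity is set by the outgroup: the derived state is whichever differs from the outgroup's state, so for C1, C2, C3 the derived state is 'no', and for the remaining characters it is 'yes'.
C1 (derived state 'no') is shared by Ceratoma, Cyanana, Stenensis, and Zygis — a synapomorphy uniting that clade.
C2 (derived state 'no') is unique to Pachyion (autapomorphy; uninformative for grouping).
C3 (derived state 'no') is shared by Ceratoma and Zygis — a synapomorphy uniting that clade.
Only Ceratoma, Stenensis, and Zygis show the derived state 'yes' for C4, supporting them as a clade.
Most parsimonious ingroup topology: (((Stenensis,(Ceratoma,Zygis)),Cyanana),Pachyion).
The clade {Ceratoma, Zygis} is supported by C3: its derived state 'no' occurs in exactly those taxa and in no other taxon (including the outgroup).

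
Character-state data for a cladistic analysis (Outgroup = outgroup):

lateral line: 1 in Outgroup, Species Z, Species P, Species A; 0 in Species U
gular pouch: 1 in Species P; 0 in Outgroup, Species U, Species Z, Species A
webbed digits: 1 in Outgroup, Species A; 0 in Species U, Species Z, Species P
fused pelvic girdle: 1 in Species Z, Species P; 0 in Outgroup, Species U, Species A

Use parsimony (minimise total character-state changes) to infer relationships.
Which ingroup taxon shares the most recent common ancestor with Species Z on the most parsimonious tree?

Character polarity is set by the outgroup: the derived state is whichever differs from the outgroup's state, so for lateral line, webbed digits the derived state is '0', and for the remaining characters it is '1'.
lateral line (derived state '0') is unique to Species U (autapomorphy; uninformative for grouping).
gular pouch (derived state '1') is unique to Species P (autapomorphy; uninformative for grouping).
webbed digits (derived state '0') is shared by Species P, Species U, and Species Z — a synapomorphy uniting that clade.
fused pelvic girdle: derived state '1' in Species P and Species Z only — synapomorphy for {Species P, Species Z}.
Most parsimonious ingroup topology: ((Species U,(Species Z,Species P)),Species A).
Species Z and Species P form a cherry on this tree, so they are sister taxa.

Species P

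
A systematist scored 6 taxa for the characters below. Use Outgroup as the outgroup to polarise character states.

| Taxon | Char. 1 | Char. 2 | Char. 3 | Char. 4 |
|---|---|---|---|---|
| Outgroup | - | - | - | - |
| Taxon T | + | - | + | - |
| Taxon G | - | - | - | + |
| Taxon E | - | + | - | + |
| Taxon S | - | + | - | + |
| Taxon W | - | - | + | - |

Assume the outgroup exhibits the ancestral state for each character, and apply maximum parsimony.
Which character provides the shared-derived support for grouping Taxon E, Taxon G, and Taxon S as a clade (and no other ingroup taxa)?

Char. 4

The outgroup has state '-' for every character, so '+' is the derived state throughout.
Char. 1: derived state '+' in Taxon T only — an autapomorphy, so it tells us nothing about relationships among taxa.
Char. 2 (derived state '+') is shared by Taxon E and Taxon S — a synapomorphy uniting that clade.
Only Taxon T and Taxon W show the derived state '+' for Char. 3, supporting them as a clade.
Char. 4: derived state '+' in Taxon E, Taxon G, and Taxon S only — synapomorphy for {Taxon E, Taxon G, Taxon S}.
Most parsimonious ingroup topology: ((Taxon T,Taxon W),(Taxon G,(Taxon E,Taxon S))).
The clade {Taxon E, Taxon G, Taxon S} is supported by Char. 4: its derived state '+' occurs in exactly those taxa and in no other taxon (including the outgroup).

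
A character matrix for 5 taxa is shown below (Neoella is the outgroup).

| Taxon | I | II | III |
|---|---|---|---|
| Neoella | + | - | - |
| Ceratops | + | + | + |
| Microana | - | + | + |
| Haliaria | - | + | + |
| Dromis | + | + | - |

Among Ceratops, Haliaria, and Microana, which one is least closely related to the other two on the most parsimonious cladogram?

Character polarity is set by the outgroup: the derived state is whichever differs from the outgroup's state, so for I the derived state is '-', and for the remaining characters it is '+'.
I (derived state '-') is shared by Haliaria and Microana — a synapomorphy uniting that clade.
All ingroup taxa share the derived state '+' for II; it defines the ingroup but does not resolve relationships within it.
Only Ceratops, Haliaria, and Microana show the derived state '+' for III, supporting them as a clade.
Most parsimonious ingroup topology: ((Ceratops,(Microana,Haliaria)),Dromis).
Microana and Haliaria share a more recent common ancestor with each other than either does with Ceratops, so Ceratops is the least closely related of the three.

Ceratops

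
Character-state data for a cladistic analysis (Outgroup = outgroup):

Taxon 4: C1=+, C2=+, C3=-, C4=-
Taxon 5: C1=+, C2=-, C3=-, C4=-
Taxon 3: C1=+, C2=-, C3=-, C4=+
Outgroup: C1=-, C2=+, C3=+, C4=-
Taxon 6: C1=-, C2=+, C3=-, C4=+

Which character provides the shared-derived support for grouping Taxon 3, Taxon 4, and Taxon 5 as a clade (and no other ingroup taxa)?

C1

Character polarity is set by the outgroup: the derived state is whichever differs from the outgroup's state, so for C2, C3 the derived state is '-', and for the remaining characters it is '+'.
C1: derived state '+' in Taxon 3, Taxon 4, and Taxon 5 only — synapomorphy for {Taxon 3, Taxon 4, Taxon 5}.
C2: derived state '-' in Taxon 3 and Taxon 5 only — synapomorphy for {Taxon 3, Taxon 5}.
C3 (derived state '-') is shared by all ingroup taxa — unites the whole ingroup.
C4 (state '+') occurs in Taxon 3 and Taxon 6 but conflicts with the nesting implied by the other characters — most parsimoniously interpreted as homoplasy.
Most parsimonious ingroup topology: (((Taxon 5,Taxon 3),Taxon 4),Taxon 6).
The clade {Taxon 3, Taxon 4, Taxon 5} is supported by C1: its derived state '+' occurs in exactly those taxa and in no other taxon (including the outgroup).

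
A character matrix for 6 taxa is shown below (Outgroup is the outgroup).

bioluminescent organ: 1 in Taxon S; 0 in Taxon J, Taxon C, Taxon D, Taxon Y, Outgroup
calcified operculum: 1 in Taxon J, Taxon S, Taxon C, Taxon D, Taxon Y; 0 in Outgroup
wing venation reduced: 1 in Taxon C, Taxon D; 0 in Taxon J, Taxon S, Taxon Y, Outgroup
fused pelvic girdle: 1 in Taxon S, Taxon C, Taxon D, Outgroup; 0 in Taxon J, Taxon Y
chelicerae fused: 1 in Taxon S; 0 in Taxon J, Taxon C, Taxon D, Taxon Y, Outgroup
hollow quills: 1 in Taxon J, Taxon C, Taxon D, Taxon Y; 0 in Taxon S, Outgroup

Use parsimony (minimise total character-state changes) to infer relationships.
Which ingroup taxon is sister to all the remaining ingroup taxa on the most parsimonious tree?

Character polarity is set by the outgroup: the derived state is whichever differs from the outgroup's state, so for fused pelvic girdle the derived state is '0', and for the remaining characters it is '1'.
bioluminescent organ: derived state '1' in Taxon S only — an autapomorphy, so it tells us nothing about relationships among taxa.
All ingroup taxa share the derived state '1' for calcified operculum; it defines the ingroup but does not resolve relationships within it.
Only Taxon C and Taxon D show the derived state '1' for wing venation reduced, supporting them as a clade.
fused pelvic girdle (derived state '0') is shared by Taxon J and Taxon Y — a synapomorphy uniting that clade.
chelicerae fused: derived state '1' in Taxon S only — an autapomorphy, so it tells us nothing about relationships among taxa.
hollow quills (derived state '1') is shared by Taxon C, Taxon D, Taxon J, and Taxon Y — a synapomorphy uniting that clade.
Most parsimonious ingroup topology: (((Taxon D,Taxon C),(Taxon Y,Taxon J)),Taxon S).
Taxon S is sister to the clade containing all other ingroup taxa, so it is the earliest-diverging (most basal) ingroup lineage.

Taxon S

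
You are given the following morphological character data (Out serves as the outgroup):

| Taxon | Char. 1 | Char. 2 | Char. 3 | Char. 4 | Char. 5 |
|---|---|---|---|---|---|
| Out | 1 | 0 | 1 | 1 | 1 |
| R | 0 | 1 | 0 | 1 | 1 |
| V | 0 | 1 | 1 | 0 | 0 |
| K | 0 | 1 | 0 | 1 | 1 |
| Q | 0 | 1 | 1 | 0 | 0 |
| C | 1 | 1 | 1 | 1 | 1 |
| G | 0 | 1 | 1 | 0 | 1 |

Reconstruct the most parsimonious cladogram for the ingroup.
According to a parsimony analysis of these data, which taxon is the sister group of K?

R

Character polarity is set by the outgroup: the derived state is whichever differs from the outgroup's state, so for Char. 1, Char. 3, Char. 4, Char. 5 the derived state is '0', and for the remaining characters it is '1'.
Only G, K, Q, R, and V show the derived state '0' for Char. 1, supporting them as a clade.
Char. 2 (derived state '1') is shared by all ingroup taxa — unites the whole ingroup.
Char. 3 (derived state '0') is shared by K and R — a synapomorphy uniting that clade.
Char. 4 (derived state '0') is shared by G, Q, and V — a synapomorphy uniting that clade.
Char. 5 (derived state '0') is shared by Q and V — a synapomorphy uniting that clade.
Most parsimonious ingroup topology: (((R,K),((V,Q),G)),C).
K and R form a cherry on this tree, so they are sister taxa.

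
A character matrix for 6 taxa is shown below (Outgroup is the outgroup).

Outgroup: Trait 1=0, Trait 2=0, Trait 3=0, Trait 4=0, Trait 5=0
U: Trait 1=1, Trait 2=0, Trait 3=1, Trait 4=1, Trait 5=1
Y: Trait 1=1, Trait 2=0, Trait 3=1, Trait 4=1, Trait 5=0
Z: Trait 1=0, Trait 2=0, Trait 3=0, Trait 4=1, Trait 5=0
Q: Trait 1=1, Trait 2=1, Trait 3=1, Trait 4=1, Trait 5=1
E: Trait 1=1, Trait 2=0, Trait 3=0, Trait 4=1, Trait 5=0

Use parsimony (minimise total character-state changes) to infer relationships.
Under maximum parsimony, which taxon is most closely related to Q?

U

The outgroup has state '0' for every character, so '1' is the derived state throughout.
Only E, Q, U, and Y show the derived state '1' for Trait 1, supporting them as a clade.
Trait 2 (derived state '1') is unique to Q (autapomorphy; uninformative for grouping).
Trait 3: derived state '1' in Q, U, and Y only — synapomorphy for {Q, U, Y}.
All ingroup taxa share the derived state '1' for Trait 4; it defines the ingroup but does not resolve relationships within it.
Trait 5 (derived state '1') is shared by Q and U — a synapomorphy uniting that clade.
Most parsimonious ingroup topology: ((((U,Q),Y),E),Z).
Q and U form a cherry on this tree, so they are sister taxa.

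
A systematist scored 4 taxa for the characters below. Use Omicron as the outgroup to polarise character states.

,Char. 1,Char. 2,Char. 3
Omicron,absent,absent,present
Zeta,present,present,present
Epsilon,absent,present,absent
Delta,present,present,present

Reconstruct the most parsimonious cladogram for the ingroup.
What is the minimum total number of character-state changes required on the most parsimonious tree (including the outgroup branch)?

3

Character polarity is set by the outgroup: the derived state is whichever differs from the outgroup's state, so for Char. 3 the derived state is 'absent', and for the remaining characters it is 'present'.
Only Delta and Zeta show the derived state 'present' for Char. 1, supporting them as a clade.
All ingroup taxa share the derived state 'present' for Char. 2; it defines the ingroup but does not resolve relationships within it.
Char. 3: derived state 'absent' in Epsilon only — an autapomorphy, so it tells us nothing about relationships among taxa.
Most parsimonious ingroup topology: ((Zeta,Delta),Epsilon).
Changes per character on this tree: Char. 1: 1; Char. 2: 1; Char. 3: 1.
Total = 3.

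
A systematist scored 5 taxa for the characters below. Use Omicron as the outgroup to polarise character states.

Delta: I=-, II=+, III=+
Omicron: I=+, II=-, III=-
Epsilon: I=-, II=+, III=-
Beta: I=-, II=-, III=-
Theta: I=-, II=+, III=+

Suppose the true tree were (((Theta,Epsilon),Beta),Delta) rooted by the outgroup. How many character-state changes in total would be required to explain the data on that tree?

Map each character onto (((Theta,Epsilon),Beta),Delta) (rooted by Omicron) and count the minimum state changes it requires (Fitch parsimony):
I: 1; II: 2; III: 2.
Total tree length = 5.

5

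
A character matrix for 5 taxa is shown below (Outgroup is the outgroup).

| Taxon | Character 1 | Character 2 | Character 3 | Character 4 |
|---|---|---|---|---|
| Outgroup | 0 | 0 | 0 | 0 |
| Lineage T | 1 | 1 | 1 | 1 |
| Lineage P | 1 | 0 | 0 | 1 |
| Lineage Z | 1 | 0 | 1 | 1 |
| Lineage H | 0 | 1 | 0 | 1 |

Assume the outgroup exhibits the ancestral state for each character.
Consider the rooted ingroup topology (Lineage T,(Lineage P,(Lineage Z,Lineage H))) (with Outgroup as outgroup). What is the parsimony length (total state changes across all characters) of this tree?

Map each character onto (Lineage T,(Lineage P,(Lineage Z,Lineage H))) (rooted by Outgroup) and count the minimum state changes it requires (Fitch parsimony):
Character 1: 2; Character 2: 2; Character 3: 2; Character 4: 1.
Total tree length = 7.

7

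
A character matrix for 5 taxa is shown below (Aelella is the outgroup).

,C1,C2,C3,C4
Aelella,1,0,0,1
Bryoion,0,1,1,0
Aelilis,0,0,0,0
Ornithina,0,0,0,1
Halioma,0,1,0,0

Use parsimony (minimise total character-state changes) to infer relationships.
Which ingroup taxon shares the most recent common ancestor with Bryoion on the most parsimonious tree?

Character polarity is set by the outgroup: the derived state is whichever differs from the outgroup's state, so for C1, C4 the derived state is '0', and for the remaining characters it is '1'.
C1 (derived state '0') is shared by all ingroup taxa — unites the whole ingroup.
Only Bryoion and Halioma show the derived state '1' for C2, supporting them as a clade.
C3: derived state '1' in Bryoion only — an autapomorphy, so it tells us nothing about relationships among taxa.
C4: derived state '0' in Aelilis, Bryoion, and Halioma only — synapomorphy for {Aelilis, Bryoion, Halioma}.
Most parsimonious ingroup topology: (((Bryoion,Halioma),Aelilis),Ornithina).
Bryoion and Halioma form a cherry on this tree, so they are sister taxa.

Halioma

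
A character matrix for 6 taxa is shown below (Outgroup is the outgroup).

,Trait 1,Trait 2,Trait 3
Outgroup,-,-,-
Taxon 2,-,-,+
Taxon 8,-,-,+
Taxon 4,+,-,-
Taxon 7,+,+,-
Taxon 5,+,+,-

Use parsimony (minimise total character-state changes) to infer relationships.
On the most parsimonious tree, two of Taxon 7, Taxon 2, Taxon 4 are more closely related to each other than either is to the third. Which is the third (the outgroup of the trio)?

The outgroup has state '-' for every character, so '+' is the derived state throughout.
Trait 1 (derived state '+') is shared by Taxon 4, Taxon 5, and Taxon 7 — a synapomorphy uniting that clade.
Trait 2: derived state '+' in Taxon 5 and Taxon 7 only — synapomorphy for {Taxon 5, Taxon 7}.
Trait 3: derived state '+' in Taxon 2 and Taxon 8 only — synapomorphy for {Taxon 2, Taxon 8}.
Most parsimonious ingroup topology: ((Taxon 2,Taxon 8),(Taxon 4,(Taxon 7,Taxon 5))).
Taxon 7 and Taxon 4 share a more recent common ancestor with each other than either does with Taxon 2, so Taxon 2 is the least closely related of the three.

Taxon 2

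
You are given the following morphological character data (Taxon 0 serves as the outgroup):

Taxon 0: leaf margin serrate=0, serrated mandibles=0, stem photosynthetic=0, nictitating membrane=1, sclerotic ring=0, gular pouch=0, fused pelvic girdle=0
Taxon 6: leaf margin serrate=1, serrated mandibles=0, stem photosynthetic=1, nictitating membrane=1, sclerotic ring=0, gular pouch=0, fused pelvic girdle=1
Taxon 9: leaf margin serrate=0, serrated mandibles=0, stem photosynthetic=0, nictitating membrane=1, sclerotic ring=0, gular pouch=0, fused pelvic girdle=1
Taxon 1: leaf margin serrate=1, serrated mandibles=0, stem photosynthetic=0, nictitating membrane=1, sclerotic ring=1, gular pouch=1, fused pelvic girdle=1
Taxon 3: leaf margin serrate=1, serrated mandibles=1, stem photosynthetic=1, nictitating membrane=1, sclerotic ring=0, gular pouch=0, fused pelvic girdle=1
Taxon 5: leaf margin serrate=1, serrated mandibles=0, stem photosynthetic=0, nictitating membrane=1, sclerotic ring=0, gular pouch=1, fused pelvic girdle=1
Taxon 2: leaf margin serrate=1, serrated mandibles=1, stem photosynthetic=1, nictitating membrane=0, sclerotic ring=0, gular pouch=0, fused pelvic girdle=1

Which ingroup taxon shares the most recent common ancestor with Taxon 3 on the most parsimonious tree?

Taxon 2

Character polarity is set by the outgroup: the derived state is whichever differs from the outgroup's state, so for nictitating membrane the derived state is '0', and for the remaining characters it is '1'.
Only Taxon 1, Taxon 2, Taxon 3, Taxon 5, and Taxon 6 show the derived state '1' for leaf margin serrate, supporting them as a clade.
Only Taxon 2 and Taxon 3 show the derived state '1' for serrated mandibles, supporting them as a clade.
stem photosynthetic (derived state '1') is shared by Taxon 2, Taxon 3, and Taxon 6 — a synapomorphy uniting that clade.
nictitating membrane (derived state '0') is unique to Taxon 2 (autapomorphy; uninformative for grouping).
sclerotic ring: derived state '1' in Taxon 1 only — an autapomorphy, so it tells us nothing about relationships among taxa.
gular pouch (derived state '1') is shared by Taxon 1 and Taxon 5 — a synapomorphy uniting that clade.
All ingroup taxa share the derived state '1' for fused pelvic girdle; it defines the ingroup but does not resolve relationships within it.
Most parsimonious ingroup topology: (((Taxon 6,(Taxon 3,Taxon 2)),(Taxon 1,Taxon 5)),Taxon 9).
Taxon 3 and Taxon 2 form a cherry on this tree, so they are sister taxa.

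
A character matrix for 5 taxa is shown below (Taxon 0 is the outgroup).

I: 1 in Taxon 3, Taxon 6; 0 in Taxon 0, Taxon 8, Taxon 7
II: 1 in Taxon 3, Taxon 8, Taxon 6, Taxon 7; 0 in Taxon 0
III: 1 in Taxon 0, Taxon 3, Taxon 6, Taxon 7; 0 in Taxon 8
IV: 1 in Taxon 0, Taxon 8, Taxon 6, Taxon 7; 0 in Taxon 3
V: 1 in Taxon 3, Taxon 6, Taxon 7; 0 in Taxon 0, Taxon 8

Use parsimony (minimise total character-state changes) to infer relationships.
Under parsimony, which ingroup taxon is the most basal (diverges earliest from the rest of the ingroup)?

Character polarity is set by the outgroup: the derived state is whichever differs from the outgroup's state, so for III, IV the derived state is '0', and for the remaining characters it is '1'.
I (derived state '1') is shared by Taxon 3 and Taxon 6 — a synapomorphy uniting that clade.
II (derived state '1') is shared by all ingroup taxa — unites the whole ingroup.
III: derived state '0' in Taxon 8 only — an autapomorphy, so it tells us nothing about relationships among taxa.
IV (derived state '0') is unique to Taxon 3 (autapomorphy; uninformative for grouping).
V: derived state '1' in Taxon 3, Taxon 6, and Taxon 7 only — synapomorphy for {Taxon 3, Taxon 6, Taxon 7}.
Most parsimonious ingroup topology: (((Taxon 3,Taxon 6),Taxon 7),Taxon 8).
Taxon 8 is sister to the clade containing all other ingroup taxa, so it is the earliest-diverging (most basal) ingroup lineage.

Taxon 8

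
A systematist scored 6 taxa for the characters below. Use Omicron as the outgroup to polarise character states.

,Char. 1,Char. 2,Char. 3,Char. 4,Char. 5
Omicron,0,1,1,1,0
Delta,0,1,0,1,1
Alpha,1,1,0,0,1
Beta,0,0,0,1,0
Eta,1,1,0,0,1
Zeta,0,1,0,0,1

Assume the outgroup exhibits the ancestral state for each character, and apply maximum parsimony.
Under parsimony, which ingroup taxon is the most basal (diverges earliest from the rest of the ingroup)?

Character polarity is set by the outgroup: the derived state is whichever differs from the outgroup's state, so for Char. 2, Char. 3, Char. 4 the derived state is '0', and for the remaining characters it is '1'.
Char. 1: derived state '1' in Alpha and Eta only — synapomorphy for {Alpha, Eta}.
Char. 2 (derived state '0') is unique to Beta (autapomorphy; uninformative for grouping).
All ingroup taxa share the derived state '0' for Char. 3; it defines the ingroup but does not resolve relationships within it.
Char. 4: derived state '0' in Alpha, Eta, and Zeta only — synapomorphy for {Alpha, Eta, Zeta}.
Char. 5 (derived state '1') is shared by Alpha, Delta, Eta, and Zeta — a synapomorphy uniting that clade.
Most parsimonious ingroup topology: ((Delta,((Alpha,Eta),Zeta)),Beta).
Beta is sister to the clade containing all other ingroup taxa, so it is the earliest-diverging (most basal) ingroup lineage.

Beta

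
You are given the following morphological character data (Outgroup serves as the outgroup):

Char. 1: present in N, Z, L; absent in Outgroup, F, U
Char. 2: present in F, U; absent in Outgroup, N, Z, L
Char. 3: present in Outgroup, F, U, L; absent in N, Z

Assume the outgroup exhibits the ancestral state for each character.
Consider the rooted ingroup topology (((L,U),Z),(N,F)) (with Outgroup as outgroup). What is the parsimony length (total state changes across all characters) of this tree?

7

Map each character onto (((L,U),Z),(N,F)) (rooted by Outgroup) and count the minimum state changes it requires (Fitch parsimony):
Char. 1: 3; Char. 2: 2; Char. 3: 2.
Total tree length = 7.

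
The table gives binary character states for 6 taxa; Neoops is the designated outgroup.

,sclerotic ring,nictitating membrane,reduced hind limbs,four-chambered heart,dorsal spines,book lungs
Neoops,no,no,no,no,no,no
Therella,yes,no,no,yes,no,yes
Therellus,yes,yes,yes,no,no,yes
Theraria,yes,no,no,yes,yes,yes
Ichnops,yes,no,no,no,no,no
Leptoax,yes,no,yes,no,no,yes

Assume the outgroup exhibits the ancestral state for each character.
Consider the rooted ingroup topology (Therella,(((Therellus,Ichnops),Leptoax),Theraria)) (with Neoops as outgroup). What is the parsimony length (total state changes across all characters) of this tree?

9

Map each character onto (Therella,(((Therellus,Ichnops),Leptoax),Theraria)) (rooted by Neoops) and count the minimum state changes it requires (Fitch parsimony):
sclerotic ring: 1; nictitating membrane: 1; reduced hind limbs: 2; four-chambered heart: 2; dorsal spines: 1; book lungs: 2.
Total tree length = 9.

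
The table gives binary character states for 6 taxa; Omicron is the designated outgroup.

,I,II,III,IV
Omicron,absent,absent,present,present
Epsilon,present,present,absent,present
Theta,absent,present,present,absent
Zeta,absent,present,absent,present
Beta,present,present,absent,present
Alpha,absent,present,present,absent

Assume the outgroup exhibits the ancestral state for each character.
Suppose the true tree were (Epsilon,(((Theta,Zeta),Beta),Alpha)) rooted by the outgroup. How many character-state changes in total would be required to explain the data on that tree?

8

Map each character onto (Epsilon,(((Theta,Zeta),Beta),Alpha)) (rooted by Omicron) and count the minimum state changes it requires (Fitch parsimony):
I: 2; II: 1; III: 3; IV: 2.
Total tree length = 8.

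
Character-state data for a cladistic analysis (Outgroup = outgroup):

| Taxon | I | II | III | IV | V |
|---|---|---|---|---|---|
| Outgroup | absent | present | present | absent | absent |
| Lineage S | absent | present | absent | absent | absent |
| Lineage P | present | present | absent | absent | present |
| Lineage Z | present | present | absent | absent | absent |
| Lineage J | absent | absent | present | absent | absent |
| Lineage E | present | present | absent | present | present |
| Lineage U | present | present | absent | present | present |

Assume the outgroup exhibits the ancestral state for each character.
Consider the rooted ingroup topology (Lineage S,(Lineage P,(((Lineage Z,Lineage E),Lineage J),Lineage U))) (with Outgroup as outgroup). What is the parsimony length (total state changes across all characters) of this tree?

10

Map each character onto (Lineage S,(Lineage P,(((Lineage Z,Lineage E),Lineage J),Lineage U))) (rooted by Outgroup) and count the minimum state changes it requires (Fitch parsimony):
I: 2; II: 1; III: 2; IV: 2; V: 3.
Total tree length = 10.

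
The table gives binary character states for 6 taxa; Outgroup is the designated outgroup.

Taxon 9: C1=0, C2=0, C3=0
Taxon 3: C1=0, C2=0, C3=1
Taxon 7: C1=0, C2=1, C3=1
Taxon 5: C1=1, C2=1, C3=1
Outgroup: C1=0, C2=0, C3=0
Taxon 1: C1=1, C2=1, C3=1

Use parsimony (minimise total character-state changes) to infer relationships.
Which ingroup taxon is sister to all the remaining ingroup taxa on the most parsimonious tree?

Taxon 9

The outgroup has state '0' for every character, so '1' is the derived state throughout.
C1 (derived state '1') is shared by Taxon 1 and Taxon 5 — a synapomorphy uniting that clade.
C2 (derived state '1') is shared by Taxon 1, Taxon 5, and Taxon 7 — a synapomorphy uniting that clade.
C3: derived state '1' in Taxon 1, Taxon 3, Taxon 5, and Taxon 7 only — synapomorphy for {Taxon 1, Taxon 3, Taxon 5, Taxon 7}.
Most parsimonious ingroup topology: ((Taxon 3,((Taxon 5,Taxon 1),Taxon 7)),Taxon 9).
Taxon 9 is sister to the clade containing all other ingroup taxa, so it is the earliest-diverging (most basal) ingroup lineage.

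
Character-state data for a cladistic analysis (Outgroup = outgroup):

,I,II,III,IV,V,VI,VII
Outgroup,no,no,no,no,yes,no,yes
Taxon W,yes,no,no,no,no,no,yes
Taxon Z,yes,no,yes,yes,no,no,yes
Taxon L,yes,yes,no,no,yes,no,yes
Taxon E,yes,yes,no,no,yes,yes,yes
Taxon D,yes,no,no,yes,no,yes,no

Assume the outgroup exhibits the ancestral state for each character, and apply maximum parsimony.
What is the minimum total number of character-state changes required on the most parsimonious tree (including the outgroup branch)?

Character polarity is set by the outgroup: the derived state is whichever differs from the outgroup's state, so for V, VII the derived state is 'no', and for the remaining characters it is 'yes'.
All ingroup taxa share the derived state 'yes' for I; it defines the ingroup but does not resolve relationships within it.
Only Taxon E and Taxon L show the derived state 'yes' for II, supporting them as a clade.
III (derived state 'yes') is unique to Taxon Z (autapomorphy; uninformative for grouping).
IV: derived state 'yes' in Taxon D and Taxon Z only — synapomorphy for {Taxon D, Taxon Z}.
V: derived state 'no' in Taxon D, Taxon W, and Taxon Z only — synapomorphy for {Taxon D, Taxon W, Taxon Z}.
VI (state 'yes') occurs in Taxon D and Taxon E but conflicts with the nesting implied by the other characters — most parsimoniously interpreted as homoplasy.
VII: derived state 'no' in Taxon D only — an autapomorphy, so it tells us nothing about relationships among taxa.
Most parsimonious ingroup topology: ((Taxon W,(Taxon Z,Taxon D)),(Taxon L,Taxon E)).
Changes per character on this tree: I: 1; II: 1; III: 1; IV: 1; V: 1; VI: 2; VII: 1.
Total = 8.

8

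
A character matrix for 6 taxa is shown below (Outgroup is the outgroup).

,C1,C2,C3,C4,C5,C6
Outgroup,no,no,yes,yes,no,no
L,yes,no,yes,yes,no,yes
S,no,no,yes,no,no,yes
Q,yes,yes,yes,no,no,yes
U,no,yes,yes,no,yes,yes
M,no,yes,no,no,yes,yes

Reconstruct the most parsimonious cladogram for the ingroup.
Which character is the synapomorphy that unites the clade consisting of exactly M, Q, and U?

C2

Character polarity is set by the outgroup: the derived state is whichever differs from the outgroup's state, so for C3, C4 the derived state is 'no', and for the remaining characters it is 'yes'.
C1 groups L and Q, which is incompatible with the clades supported by the remaining characters; treating it as convergent (homoplasy) costs fewer steps than any alternative tree.
Only M, Q, and U show the derived state 'yes' for C2, supporting them as a clade.
C3 (derived state 'no') is unique to M (autapomorphy; uninformative for grouping).
Only M, Q, S, and U show the derived state 'no' for C4, supporting them as a clade.
C5: derived state 'yes' in M and U only — synapomorphy for {M, U}.
C6 (derived state 'yes') is shared by all ingroup taxa — unites the whole ingroup.
Most parsimonious ingroup topology: (L,(S,(Q,(U,M)))).
The clade {M, Q, U} is supported by C2: its derived state 'yes' occurs in exactly those taxa and in no other taxon (including the outgroup).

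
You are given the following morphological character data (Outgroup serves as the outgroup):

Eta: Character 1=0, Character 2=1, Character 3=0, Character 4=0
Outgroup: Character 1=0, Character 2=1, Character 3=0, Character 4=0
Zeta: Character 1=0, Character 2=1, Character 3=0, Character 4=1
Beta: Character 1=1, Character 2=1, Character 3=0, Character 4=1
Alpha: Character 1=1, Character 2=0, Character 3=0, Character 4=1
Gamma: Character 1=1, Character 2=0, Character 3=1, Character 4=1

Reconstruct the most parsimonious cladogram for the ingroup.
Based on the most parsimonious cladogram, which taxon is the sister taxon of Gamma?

Alpha

Character polarity is set by the outgroup: the derived state is whichever differs from the outgroup's state, so for Character 2 the derived state is '0', and for the remaining characters it is '1'.
Character 1 (derived state '1') is shared by Alpha, Beta, and Gamma — a synapomorphy uniting that clade.
Only Alpha and Gamma show the derived state '0' for Character 2, supporting them as a clade.
Character 3: derived state '1' in Gamma only — an autapomorphy, so it tells us nothing about relationships among taxa.
Only Alpha, Beta, Gamma, and Zeta show the derived state '1' for Character 4, supporting them as a clade.
Most parsimonious ingroup topology: ((Zeta,(Beta,(Alpha,Gamma))),Eta).
Gamma and Alpha form a cherry on this tree, so they are sister taxa.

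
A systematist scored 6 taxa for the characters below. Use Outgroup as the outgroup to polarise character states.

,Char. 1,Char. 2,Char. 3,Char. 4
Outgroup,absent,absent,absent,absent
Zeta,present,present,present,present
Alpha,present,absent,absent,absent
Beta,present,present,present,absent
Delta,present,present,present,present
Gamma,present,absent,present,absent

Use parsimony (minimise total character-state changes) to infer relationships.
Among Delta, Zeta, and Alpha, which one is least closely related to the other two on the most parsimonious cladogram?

The outgroup has state 'absent' for every character, so 'present' is the derived state throughout.
Char. 1 (derived state 'present') is shared by all ingroup taxa — unites the whole ingroup.
Char. 2 (derived state 'present') is shared by Beta, Delta, and Zeta — a synapomorphy uniting that clade.
Only Beta, Delta, Gamma, and Zeta show the derived state 'present' for Char. 3, supporting them as a clade.
Char. 4: derived state 'present' in Delta and Zeta only — synapomorphy for {Delta, Zeta}.
Most parsimonious ingroup topology: ((((Zeta,Delta),Beta),Gamma),Alpha).
Zeta and Delta share a more recent common ancestor with each other than either does with Alpha, so Alpha is the least closely related of the three.

Alpha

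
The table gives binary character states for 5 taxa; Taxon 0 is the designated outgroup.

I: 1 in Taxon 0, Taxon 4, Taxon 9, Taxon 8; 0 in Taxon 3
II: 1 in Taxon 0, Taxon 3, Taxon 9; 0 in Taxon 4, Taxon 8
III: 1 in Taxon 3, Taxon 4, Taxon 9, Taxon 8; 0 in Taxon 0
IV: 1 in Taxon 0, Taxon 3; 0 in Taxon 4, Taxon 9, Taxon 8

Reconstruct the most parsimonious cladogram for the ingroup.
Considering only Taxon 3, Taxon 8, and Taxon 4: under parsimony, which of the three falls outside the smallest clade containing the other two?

Character polarity is set by the outgroup: the derived state is whichever differs from the outgroup's state, so for I, II, IV the derived state is '0', and for the remaining characters it is '1'.
I: derived state '0' in Taxon 3 only — an autapomorphy, so it tells us nothing about relationships among taxa.
II (derived state '0') is shared by Taxon 4 and Taxon 8 — a synapomorphy uniting that clade.
All ingroup taxa share the derived state '1' for III; it defines the ingroup but does not resolve relationships within it.
IV: derived state '0' in Taxon 4, Taxon 8, and Taxon 9 only — synapomorphy for {Taxon 4, Taxon 8, Taxon 9}.
Most parsimonious ingroup topology: (Taxon 3,((Taxon 4,Taxon 8),Taxon 9)).
Taxon 4 and Taxon 8 share a more recent common ancestor with each other than either does with Taxon 3, so Taxon 3 is the least closely related of the three.

Taxon 3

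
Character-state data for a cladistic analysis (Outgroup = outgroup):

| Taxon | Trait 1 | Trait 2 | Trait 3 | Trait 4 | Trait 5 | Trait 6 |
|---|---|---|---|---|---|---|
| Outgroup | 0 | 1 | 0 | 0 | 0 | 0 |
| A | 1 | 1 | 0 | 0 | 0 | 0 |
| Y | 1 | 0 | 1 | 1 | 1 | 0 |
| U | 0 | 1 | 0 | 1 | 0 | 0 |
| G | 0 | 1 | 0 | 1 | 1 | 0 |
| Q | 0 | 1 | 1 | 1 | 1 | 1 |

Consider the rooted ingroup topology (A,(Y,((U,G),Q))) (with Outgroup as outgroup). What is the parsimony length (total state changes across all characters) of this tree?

9

Map each character onto (A,(Y,((U,G),Q))) (rooted by Outgroup) and count the minimum state changes it requires (Fitch parsimony):
Trait 1: 2; Trait 2: 1; Trait 3: 2; Trait 4: 1; Trait 5: 2; Trait 6: 1.
Total tree length = 9.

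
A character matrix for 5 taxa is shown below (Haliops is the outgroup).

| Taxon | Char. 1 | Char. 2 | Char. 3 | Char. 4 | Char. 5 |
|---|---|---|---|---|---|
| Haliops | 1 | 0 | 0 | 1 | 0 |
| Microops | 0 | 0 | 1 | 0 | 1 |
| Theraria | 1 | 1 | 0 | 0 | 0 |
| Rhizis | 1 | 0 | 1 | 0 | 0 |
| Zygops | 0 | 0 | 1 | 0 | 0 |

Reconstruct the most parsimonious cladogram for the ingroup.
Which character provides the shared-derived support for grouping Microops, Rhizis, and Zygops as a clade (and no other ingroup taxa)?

Character polarity is set by the outgroup: the derived state is whichever differs from the outgroup's state, so for Char. 1, Char. 4 the derived state is '0', and for the remaining characters it is '1'.
Char. 1: derived state '0' in Microops and Zygops only — synapomorphy for {Microops, Zygops}.
Char. 2: derived state '1' in Theraria only — an autapomorphy, so it tells us nothing about relationships among taxa.
Char. 3: derived state '1' in Microops, Rhizis, and Zygops only — synapomorphy for {Microops, Rhizis, Zygops}.
Char. 4 (derived state '0') is shared by all ingroup taxa — unites the whole ingroup.
Char. 5 (derived state '1') is unique to Microops (autapomorphy; uninformative for grouping).
Most parsimonious ingroup topology: (((Microops,Zygops),Rhizis),Theraria).
The clade {Microops, Rhizis, Zygops} is supported by Char. 3: its derived state '1' occurs in exactly those taxa and in no other taxon (including the outgroup).

Char. 3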